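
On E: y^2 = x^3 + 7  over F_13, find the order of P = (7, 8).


Compute successive multiples of P until we hit O:
  1P = (7, 8)
  2P = (8, 8)
  3P = (11, 5)
  4P = (11, 8)
  5P = (8, 5)
  6P = (7, 5)
  7P = O

ord(P) = 7


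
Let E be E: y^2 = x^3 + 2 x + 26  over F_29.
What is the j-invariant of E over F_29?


Delta = -16(4 a^3 + 27 b^2) mod 29 = 8
-1728 * (4 a)^3 = -1728 * (4*2)^3 mod 29 = 25
j = 25 * 8^(-1) mod 29 = 14

j = 14 (mod 29)


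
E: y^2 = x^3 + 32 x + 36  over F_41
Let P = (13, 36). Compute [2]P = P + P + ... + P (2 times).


k = 2 = 10_2 (binary, LSB first: 01)
Double-and-add from P = (13, 36):
  bit 0 = 0: acc unchanged = O
  bit 1 = 1: acc = O + (17, 32) = (17, 32)

2P = (17, 32)


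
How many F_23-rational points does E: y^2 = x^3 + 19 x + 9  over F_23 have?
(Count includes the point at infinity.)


For each x in F_23, count y with y^2 = x^3 + 19 x + 9 mod 23:
  x = 0: RHS = 9, y in [3, 20]  -> 2 point(s)
  x = 1: RHS = 6, y in [11, 12]  -> 2 point(s)
  x = 2: RHS = 9, y in [3, 20]  -> 2 point(s)
  x = 3: RHS = 1, y in [1, 22]  -> 2 point(s)
  x = 7: RHS = 2, y in [5, 18]  -> 2 point(s)
  x = 8: RHS = 6, y in [11, 12]  -> 2 point(s)
  x = 9: RHS = 12, y in [9, 14]  -> 2 point(s)
  x = 10: RHS = 3, y in [7, 16]  -> 2 point(s)
  x = 11: RHS = 8, y in [10, 13]  -> 2 point(s)
  x = 14: RHS = 6, y in [11, 12]  -> 2 point(s)
  x = 15: RHS = 12, y in [9, 14]  -> 2 point(s)
  x = 16: RHS = 16, y in [4, 19]  -> 2 point(s)
  x = 17: RHS = 1, y in [1, 22]  -> 2 point(s)
  x = 21: RHS = 9, y in [3, 20]  -> 2 point(s)
  x = 22: RHS = 12, y in [9, 14]  -> 2 point(s)
Affine points: 30. Add the point at infinity: total = 31.

#E(F_23) = 31


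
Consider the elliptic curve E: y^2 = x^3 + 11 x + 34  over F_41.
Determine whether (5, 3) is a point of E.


Check whether y^2 = x^3 + 11 x + 34 (mod 41) for (x, y) = (5, 3).
LHS: y^2 = 3^2 mod 41 = 9
RHS: x^3 + 11 x + 34 = 5^3 + 11*5 + 34 mod 41 = 9
LHS = RHS

Yes, on the curve


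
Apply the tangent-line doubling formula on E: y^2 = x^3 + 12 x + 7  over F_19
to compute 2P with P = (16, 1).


Doubling: s = (3 x1^2 + a) / (2 y1)
s = (3*16^2 + 12) / (2*1) mod 19 = 10
x3 = s^2 - 2 x1 mod 19 = 10^2 - 2*16 = 11
y3 = s (x1 - x3) - y1 mod 19 = 10 * (16 - 11) - 1 = 11

2P = (11, 11)


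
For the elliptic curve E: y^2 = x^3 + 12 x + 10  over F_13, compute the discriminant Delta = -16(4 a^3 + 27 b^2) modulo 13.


4 a^3 + 27 b^2 = 4*12^3 + 27*10^2 = 6912 + 2700 = 9612
Delta = -16 * (9612) = -153792
Delta mod 13 = 11

Delta = 11 (mod 13)


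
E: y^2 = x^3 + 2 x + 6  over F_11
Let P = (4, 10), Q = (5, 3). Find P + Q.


P != Q, so use the chord formula.
s = (y2 - y1) / (x2 - x1) = (4) / (1) mod 11 = 4
x3 = s^2 - x1 - x2 mod 11 = 4^2 - 4 - 5 = 7
y3 = s (x1 - x3) - y1 mod 11 = 4 * (4 - 7) - 10 = 0

P + Q = (7, 0)


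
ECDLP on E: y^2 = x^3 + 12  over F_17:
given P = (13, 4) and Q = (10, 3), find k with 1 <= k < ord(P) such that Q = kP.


Enumerate multiples of P until we hit Q = (10, 3):
  1P = (13, 4)
  2P = (10, 14)
  3P = (7, 10)
  4P = (15, 15)
  5P = (15, 2)
  6P = (7, 7)
  7P = (10, 3)
Match found at i = 7.

k = 7


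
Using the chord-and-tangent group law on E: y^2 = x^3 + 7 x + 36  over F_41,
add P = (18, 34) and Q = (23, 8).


P != Q, so use the chord formula.
s = (y2 - y1) / (x2 - x1) = (15) / (5) mod 41 = 3
x3 = s^2 - x1 - x2 mod 41 = 3^2 - 18 - 23 = 9
y3 = s (x1 - x3) - y1 mod 41 = 3 * (18 - 9) - 34 = 34

P + Q = (9, 34)


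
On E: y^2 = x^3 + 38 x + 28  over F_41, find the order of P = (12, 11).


Compute successive multiples of P until we hit O:
  1P = (12, 11)
  2P = (18, 36)
  3P = (9, 22)
  4P = (38, 16)
  5P = (23, 20)
  6P = (27, 14)
  7P = (25, 11)
  8P = (4, 30)
  ... (continuing to 40P)
  40P = O

ord(P) = 40


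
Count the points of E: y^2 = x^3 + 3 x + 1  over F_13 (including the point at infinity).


For each x in F_13, count y with y^2 = x^3 + 3 x + 1 mod 13:
  x = 0: RHS = 1, y in [1, 12]  -> 2 point(s)
  x = 4: RHS = 12, y in [5, 8]  -> 2 point(s)
  x = 6: RHS = 1, y in [1, 12]  -> 2 point(s)
  x = 7: RHS = 1, y in [1, 12]  -> 2 point(s)
  x = 8: RHS = 4, y in [2, 11]  -> 2 point(s)
  x = 9: RHS = 3, y in [4, 9]  -> 2 point(s)
  x = 10: RHS = 4, y in [2, 11]  -> 2 point(s)
  x = 11: RHS = 0, y in [0]  -> 1 point(s)
  x = 12: RHS = 10, y in [6, 7]  -> 2 point(s)
Affine points: 17. Add the point at infinity: total = 18.

#E(F_13) = 18


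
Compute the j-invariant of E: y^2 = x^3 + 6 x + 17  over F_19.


Delta = -16(4 a^3 + 27 b^2) mod 19 = 9
-1728 * (4 a)^3 = -1728 * (4*6)^3 mod 19 = 11
j = 11 * 9^(-1) mod 19 = 16

j = 16 (mod 19)


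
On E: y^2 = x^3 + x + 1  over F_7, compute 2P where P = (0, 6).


Doubling: s = (3 x1^2 + a) / (2 y1)
s = (3*0^2 + 1) / (2*6) mod 7 = 3
x3 = s^2 - 2 x1 mod 7 = 3^2 - 2*0 = 2
y3 = s (x1 - x3) - y1 mod 7 = 3 * (0 - 2) - 6 = 2

2P = (2, 2)


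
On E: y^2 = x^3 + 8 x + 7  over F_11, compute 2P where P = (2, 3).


k = 2 = 10_2 (binary, LSB first: 01)
Double-and-add from P = (2, 3):
  bit 0 = 0: acc unchanged = O
  bit 1 = 1: acc = O + (1, 4) = (1, 4)

2P = (1, 4)


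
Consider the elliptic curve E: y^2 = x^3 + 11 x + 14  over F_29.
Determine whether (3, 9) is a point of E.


Check whether y^2 = x^3 + 11 x + 14 (mod 29) for (x, y) = (3, 9).
LHS: y^2 = 9^2 mod 29 = 23
RHS: x^3 + 11 x + 14 = 3^3 + 11*3 + 14 mod 29 = 16
LHS != RHS

No, not on the curve


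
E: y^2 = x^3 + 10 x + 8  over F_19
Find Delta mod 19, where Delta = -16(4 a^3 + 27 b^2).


4 a^3 + 27 b^2 = 4*10^3 + 27*8^2 = 4000 + 1728 = 5728
Delta = -16 * (5728) = -91648
Delta mod 19 = 8

Delta = 8 (mod 19)


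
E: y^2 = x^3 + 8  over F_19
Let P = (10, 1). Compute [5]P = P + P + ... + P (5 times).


k = 5 = 101_2 (binary, LSB first: 101)
Double-and-add from P = (10, 1):
  bit 0 = 1: acc = O + (10, 1) = (10, 1)
  bit 1 = 0: acc unchanged = (10, 1)
  bit 2 = 1: acc = (10, 1) + (14, 4) = (11, 3)

5P = (11, 3)


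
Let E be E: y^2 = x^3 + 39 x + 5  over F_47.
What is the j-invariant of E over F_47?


Delta = -16(4 a^3 + 27 b^2) mod 47 = 19
-1728 * (4 a)^3 = -1728 * (4*39)^3 mod 47 = 42
j = 42 * 19^(-1) mod 47 = 22

j = 22 (mod 47)


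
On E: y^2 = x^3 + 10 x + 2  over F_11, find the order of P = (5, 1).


Compute successive multiples of P until we hit O:
  1P = (5, 1)
  2P = (6, 6)
  3P = (3, 9)
  4P = (8, 0)
  5P = (3, 2)
  6P = (6, 5)
  7P = (5, 10)
  8P = O

ord(P) = 8


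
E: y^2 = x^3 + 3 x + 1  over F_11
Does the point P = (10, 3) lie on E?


Check whether y^2 = x^3 + 3 x + 1 (mod 11) for (x, y) = (10, 3).
LHS: y^2 = 3^2 mod 11 = 9
RHS: x^3 + 3 x + 1 = 10^3 + 3*10 + 1 mod 11 = 8
LHS != RHS

No, not on the curve


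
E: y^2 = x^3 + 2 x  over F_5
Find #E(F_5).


For each x in F_5, count y with y^2 = x^3 + 2 x + 0 mod 5:
  x = 0: RHS = 0, y in [0]  -> 1 point(s)
Affine points: 1. Add the point at infinity: total = 2.

#E(F_5) = 2


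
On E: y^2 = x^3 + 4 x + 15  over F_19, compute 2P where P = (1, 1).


Doubling: s = (3 x1^2 + a) / (2 y1)
s = (3*1^2 + 4) / (2*1) mod 19 = 13
x3 = s^2 - 2 x1 mod 19 = 13^2 - 2*1 = 15
y3 = s (x1 - x3) - y1 mod 19 = 13 * (1 - 15) - 1 = 7

2P = (15, 7)


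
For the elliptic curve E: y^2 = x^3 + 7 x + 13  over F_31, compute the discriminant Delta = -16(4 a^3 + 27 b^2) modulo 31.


4 a^3 + 27 b^2 = 4*7^3 + 27*13^2 = 1372 + 4563 = 5935
Delta = -16 * (5935) = -94960
Delta mod 31 = 24

Delta = 24 (mod 31)


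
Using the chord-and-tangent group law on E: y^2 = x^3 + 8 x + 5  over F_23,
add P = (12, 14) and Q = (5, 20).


P != Q, so use the chord formula.
s = (y2 - y1) / (x2 - x1) = (6) / (16) mod 23 = 9
x3 = s^2 - x1 - x2 mod 23 = 9^2 - 12 - 5 = 18
y3 = s (x1 - x3) - y1 mod 23 = 9 * (12 - 18) - 14 = 1

P + Q = (18, 1)


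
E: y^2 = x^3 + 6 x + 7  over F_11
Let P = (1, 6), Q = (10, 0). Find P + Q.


P != Q, so use the chord formula.
s = (y2 - y1) / (x2 - x1) = (5) / (9) mod 11 = 3
x3 = s^2 - x1 - x2 mod 11 = 3^2 - 1 - 10 = 9
y3 = s (x1 - x3) - y1 mod 11 = 3 * (1 - 9) - 6 = 3

P + Q = (9, 3)


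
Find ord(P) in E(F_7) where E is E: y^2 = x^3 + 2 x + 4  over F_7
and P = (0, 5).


Compute successive multiples of P until we hit O:
  1P = (0, 5)
  2P = (2, 3)
  3P = (6, 1)
  4P = (3, 4)
  5P = (1, 0)
  6P = (3, 3)
  7P = (6, 6)
  8P = (2, 4)
  ... (continuing to 10P)
  10P = O

ord(P) = 10


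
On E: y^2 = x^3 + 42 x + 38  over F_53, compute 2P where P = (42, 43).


Doubling: s = (3 x1^2 + a) / (2 y1)
s = (3*42^2 + 42) / (2*43) mod 53 = 46
x3 = s^2 - 2 x1 mod 53 = 46^2 - 2*42 = 18
y3 = s (x1 - x3) - y1 mod 53 = 46 * (42 - 18) - 43 = 1

2P = (18, 1)


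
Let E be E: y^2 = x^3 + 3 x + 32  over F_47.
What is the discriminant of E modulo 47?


4 a^3 + 27 b^2 = 4*3^3 + 27*32^2 = 108 + 27648 = 27756
Delta = -16 * (27756) = -444096
Delta mod 47 = 7

Delta = 7 (mod 47)


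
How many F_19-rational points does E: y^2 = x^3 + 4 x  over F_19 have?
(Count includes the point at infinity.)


For each x in F_19, count y with y^2 = x^3 + 4 x + 0 mod 19:
  x = 0: RHS = 0, y in [0]  -> 1 point(s)
  x = 1: RHS = 5, y in [9, 10]  -> 2 point(s)
  x = 2: RHS = 16, y in [4, 15]  -> 2 point(s)
  x = 3: RHS = 1, y in [1, 18]  -> 2 point(s)
  x = 4: RHS = 4, y in [2, 17]  -> 2 point(s)
  x = 9: RHS = 5, y in [9, 10]  -> 2 point(s)
  x = 11: RHS = 7, y in [8, 11]  -> 2 point(s)
  x = 12: RHS = 9, y in [3, 16]  -> 2 point(s)
  x = 13: RHS = 7, y in [8, 11]  -> 2 point(s)
  x = 14: RHS = 7, y in [8, 11]  -> 2 point(s)
Affine points: 19. Add the point at infinity: total = 20.

#E(F_19) = 20


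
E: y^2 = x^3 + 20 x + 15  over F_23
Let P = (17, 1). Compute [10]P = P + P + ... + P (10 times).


k = 10 = 1010_2 (binary, LSB first: 0101)
Double-and-add from P = (17, 1):
  bit 0 = 0: acc unchanged = O
  bit 1 = 1: acc = O + (14, 7) = (14, 7)
  bit 2 = 0: acc unchanged = (14, 7)
  bit 3 = 1: acc = (14, 7) + (9, 21) = (6, 12)

10P = (6, 12)


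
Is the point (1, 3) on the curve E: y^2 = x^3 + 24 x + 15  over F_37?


Check whether y^2 = x^3 + 24 x + 15 (mod 37) for (x, y) = (1, 3).
LHS: y^2 = 3^2 mod 37 = 9
RHS: x^3 + 24 x + 15 = 1^3 + 24*1 + 15 mod 37 = 3
LHS != RHS

No, not on the curve


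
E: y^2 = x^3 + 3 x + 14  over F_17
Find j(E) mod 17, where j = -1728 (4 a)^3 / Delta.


Delta = -16(4 a^3 + 27 b^2) mod 17 = 11
-1728 * (4 a)^3 = -1728 * (4*3)^3 mod 17 = 15
j = 15 * 11^(-1) mod 17 = 6

j = 6 (mod 17)


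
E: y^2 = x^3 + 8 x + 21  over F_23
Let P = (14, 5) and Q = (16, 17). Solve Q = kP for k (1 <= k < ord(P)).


Enumerate multiples of P until we hit Q = (16, 17):
  1P = (14, 5)
  2P = (7, 12)
  3P = (3, 7)
  4P = (22, 9)
  5P = (16, 17)
Match found at i = 5.

k = 5


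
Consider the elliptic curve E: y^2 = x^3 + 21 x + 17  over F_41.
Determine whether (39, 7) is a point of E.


Check whether y^2 = x^3 + 21 x + 17 (mod 41) for (x, y) = (39, 7).
LHS: y^2 = 7^2 mod 41 = 8
RHS: x^3 + 21 x + 17 = 39^3 + 21*39 + 17 mod 41 = 8
LHS = RHS

Yes, on the curve


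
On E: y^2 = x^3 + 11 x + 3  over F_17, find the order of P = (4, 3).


Compute successive multiples of P until we hit O:
  1P = (4, 3)
  2P = (7, 10)
  3P = (2, 13)
  4P = (2, 4)
  5P = (7, 7)
  6P = (4, 14)
  7P = O

ord(P) = 7


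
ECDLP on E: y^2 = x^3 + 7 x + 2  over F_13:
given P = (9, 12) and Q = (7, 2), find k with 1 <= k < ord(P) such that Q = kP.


Enumerate multiples of P until we hit Q = (7, 2):
  1P = (9, 12)
  2P = (7, 11)
  3P = (7, 2)
Match found at i = 3.

k = 3


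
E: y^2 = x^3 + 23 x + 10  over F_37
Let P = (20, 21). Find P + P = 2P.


Doubling: s = (3 x1^2 + a) / (2 y1)
s = (3*20^2 + 23) / (2*21) mod 37 = 30
x3 = s^2 - 2 x1 mod 37 = 30^2 - 2*20 = 9
y3 = s (x1 - x3) - y1 mod 37 = 30 * (20 - 9) - 21 = 13

2P = (9, 13)


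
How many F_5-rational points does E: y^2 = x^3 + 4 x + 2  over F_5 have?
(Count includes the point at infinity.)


For each x in F_5, count y with y^2 = x^3 + 4 x + 2 mod 5:
  x = 3: RHS = 1, y in [1, 4]  -> 2 point(s)
Affine points: 2. Add the point at infinity: total = 3.

#E(F_5) = 3


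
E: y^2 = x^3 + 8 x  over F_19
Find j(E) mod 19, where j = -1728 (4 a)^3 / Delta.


Delta = -16(4 a^3 + 27 b^2) mod 19 = 7
-1728 * (4 a)^3 = -1728 * (4*8)^3 mod 19 = 12
j = 12 * 7^(-1) mod 19 = 18

j = 18 (mod 19)


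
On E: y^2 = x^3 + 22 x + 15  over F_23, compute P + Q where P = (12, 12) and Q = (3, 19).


P != Q, so use the chord formula.
s = (y2 - y1) / (x2 - x1) = (7) / (14) mod 23 = 12
x3 = s^2 - x1 - x2 mod 23 = 12^2 - 12 - 3 = 14
y3 = s (x1 - x3) - y1 mod 23 = 12 * (12 - 14) - 12 = 10

P + Q = (14, 10)


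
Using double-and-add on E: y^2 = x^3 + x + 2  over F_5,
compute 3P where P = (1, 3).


k = 3 = 11_2 (binary, LSB first: 11)
Double-and-add from P = (1, 3):
  bit 0 = 1: acc = O + (1, 3) = (1, 3)
  bit 1 = 1: acc = (1, 3) + (4, 0) = (1, 2)

3P = (1, 2)


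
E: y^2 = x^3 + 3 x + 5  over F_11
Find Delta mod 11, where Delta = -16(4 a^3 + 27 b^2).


4 a^3 + 27 b^2 = 4*3^3 + 27*5^2 = 108 + 675 = 783
Delta = -16 * (783) = -12528
Delta mod 11 = 1

Delta = 1 (mod 11)


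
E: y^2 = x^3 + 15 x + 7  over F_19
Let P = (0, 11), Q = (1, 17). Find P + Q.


P != Q, so use the chord formula.
s = (y2 - y1) / (x2 - x1) = (6) / (1) mod 19 = 6
x3 = s^2 - x1 - x2 mod 19 = 6^2 - 0 - 1 = 16
y3 = s (x1 - x3) - y1 mod 19 = 6 * (0 - 16) - 11 = 7

P + Q = (16, 7)


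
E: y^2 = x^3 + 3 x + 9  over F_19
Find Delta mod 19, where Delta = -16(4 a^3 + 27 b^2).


4 a^3 + 27 b^2 = 4*3^3 + 27*9^2 = 108 + 2187 = 2295
Delta = -16 * (2295) = -36720
Delta mod 19 = 7

Delta = 7 (mod 19)


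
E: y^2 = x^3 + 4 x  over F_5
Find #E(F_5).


For each x in F_5, count y with y^2 = x^3 + 4 x + 0 mod 5:
  x = 0: RHS = 0, y in [0]  -> 1 point(s)
  x = 1: RHS = 0, y in [0]  -> 1 point(s)
  x = 2: RHS = 1, y in [1, 4]  -> 2 point(s)
  x = 3: RHS = 4, y in [2, 3]  -> 2 point(s)
  x = 4: RHS = 0, y in [0]  -> 1 point(s)
Affine points: 7. Add the point at infinity: total = 8.

#E(F_5) = 8


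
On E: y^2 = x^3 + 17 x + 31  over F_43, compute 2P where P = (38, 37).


Doubling: s = (3 x1^2 + a) / (2 y1)
s = (3*38^2 + 17) / (2*37) mod 43 = 21
x3 = s^2 - 2 x1 mod 43 = 21^2 - 2*38 = 21
y3 = s (x1 - x3) - y1 mod 43 = 21 * (38 - 21) - 37 = 19

2P = (21, 19)


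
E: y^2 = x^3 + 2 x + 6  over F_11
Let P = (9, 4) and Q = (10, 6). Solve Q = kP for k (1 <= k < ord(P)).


Enumerate multiples of P until we hit Q = (10, 6):
  1P = (9, 4)
  2P = (5, 3)
  3P = (6, 5)
  4P = (1, 8)
  5P = (4, 10)
  6P = (10, 6)
Match found at i = 6.

k = 6


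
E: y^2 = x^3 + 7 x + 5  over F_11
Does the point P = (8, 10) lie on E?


Check whether y^2 = x^3 + 7 x + 5 (mod 11) for (x, y) = (8, 10).
LHS: y^2 = 10^2 mod 11 = 1
RHS: x^3 + 7 x + 5 = 8^3 + 7*8 + 5 mod 11 = 1
LHS = RHS

Yes, on the curve


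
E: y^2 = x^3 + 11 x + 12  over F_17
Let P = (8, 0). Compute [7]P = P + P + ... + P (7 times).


k = 7 = 111_2 (binary, LSB first: 111)
Double-and-add from P = (8, 0):
  bit 0 = 1: acc = O + (8, 0) = (8, 0)
  bit 1 = 1: acc = (8, 0) + O = (8, 0)
  bit 2 = 1: acc = (8, 0) + O = (8, 0)

7P = (8, 0)


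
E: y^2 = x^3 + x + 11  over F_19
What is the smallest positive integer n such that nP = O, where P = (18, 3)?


Compute successive multiples of P until we hit O:
  1P = (18, 3)
  2P = (13, 13)
  3P = (11, 2)
  4P = (16, 0)
  5P = (11, 17)
  6P = (13, 6)
  7P = (18, 16)
  8P = O

ord(P) = 8


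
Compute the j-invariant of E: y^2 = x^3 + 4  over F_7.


Delta = -16(4 a^3 + 27 b^2) mod 7 = 4
-1728 * (4 a)^3 = -1728 * (4*0)^3 mod 7 = 0
j = 0 * 4^(-1) mod 7 = 0

j = 0 (mod 7)


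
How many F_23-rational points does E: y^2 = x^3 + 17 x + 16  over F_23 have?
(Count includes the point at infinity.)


For each x in F_23, count y with y^2 = x^3 + 17 x + 16 mod 23:
  x = 0: RHS = 16, y in [4, 19]  -> 2 point(s)
  x = 2: RHS = 12, y in [9, 14]  -> 2 point(s)
  x = 3: RHS = 2, y in [5, 18]  -> 2 point(s)
  x = 6: RHS = 12, y in [9, 14]  -> 2 point(s)
  x = 7: RHS = 18, y in [8, 15]  -> 2 point(s)
  x = 9: RHS = 1, y in [1, 22]  -> 2 point(s)
  x = 10: RHS = 13, y in [6, 17]  -> 2 point(s)
  x = 11: RHS = 16, y in [4, 19]  -> 2 point(s)
  x = 12: RHS = 16, y in [4, 19]  -> 2 point(s)
  x = 14: RHS = 8, y in [10, 13]  -> 2 point(s)
  x = 15: RHS = 12, y in [9, 14]  -> 2 point(s)
  x = 18: RHS = 13, y in [6, 17]  -> 2 point(s)
Affine points: 24. Add the point at infinity: total = 25.

#E(F_23) = 25


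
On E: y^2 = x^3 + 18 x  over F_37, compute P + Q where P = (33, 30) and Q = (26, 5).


P != Q, so use the chord formula.
s = (y2 - y1) / (x2 - x1) = (12) / (30) mod 37 = 30
x3 = s^2 - x1 - x2 mod 37 = 30^2 - 33 - 26 = 27
y3 = s (x1 - x3) - y1 mod 37 = 30 * (33 - 27) - 30 = 2

P + Q = (27, 2)


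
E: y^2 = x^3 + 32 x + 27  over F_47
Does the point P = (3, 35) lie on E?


Check whether y^2 = x^3 + 32 x + 27 (mod 47) for (x, y) = (3, 35).
LHS: y^2 = 35^2 mod 47 = 3
RHS: x^3 + 32 x + 27 = 3^3 + 32*3 + 27 mod 47 = 9
LHS != RHS

No, not on the curve


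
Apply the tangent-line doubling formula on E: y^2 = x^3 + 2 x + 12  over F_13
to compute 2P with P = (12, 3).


Doubling: s = (3 x1^2 + a) / (2 y1)
s = (3*12^2 + 2) / (2*3) mod 13 = 3
x3 = s^2 - 2 x1 mod 13 = 3^2 - 2*12 = 11
y3 = s (x1 - x3) - y1 mod 13 = 3 * (12 - 11) - 3 = 0

2P = (11, 0)


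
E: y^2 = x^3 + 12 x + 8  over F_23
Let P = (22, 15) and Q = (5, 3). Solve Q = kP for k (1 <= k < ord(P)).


Enumerate multiples of P until we hit Q = (5, 3):
  1P = (22, 15)
  2P = (8, 15)
  3P = (16, 8)
  4P = (10, 22)
  5P = (3, 18)
  6P = (0, 13)
  7P = (5, 20)
  8P = (5, 3)
Match found at i = 8.

k = 8


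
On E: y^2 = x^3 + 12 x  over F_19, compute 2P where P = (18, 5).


k = 2 = 10_2 (binary, LSB first: 01)
Double-and-add from P = (18, 5):
  bit 0 = 0: acc unchanged = O
  bit 1 = 1: acc = O + (9, 18) = (9, 18)

2P = (9, 18)


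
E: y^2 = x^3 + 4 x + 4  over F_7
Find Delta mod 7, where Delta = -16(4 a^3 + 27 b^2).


4 a^3 + 27 b^2 = 4*4^3 + 27*4^2 = 256 + 432 = 688
Delta = -16 * (688) = -11008
Delta mod 7 = 3

Delta = 3 (mod 7)


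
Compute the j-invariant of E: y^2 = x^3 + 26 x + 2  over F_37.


Delta = -16(4 a^3 + 27 b^2) mod 37 = 21
-1728 * (4 a)^3 = -1728 * (4*26)^3 mod 37 = 1
j = 1 * 21^(-1) mod 37 = 30

j = 30 (mod 37)


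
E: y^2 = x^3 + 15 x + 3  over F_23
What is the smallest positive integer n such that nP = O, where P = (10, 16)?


Compute successive multiples of P until we hit O:
  1P = (10, 16)
  2P = (9, 19)
  3P = (13, 16)
  4P = (0, 7)
  5P = (3, 11)
  6P = (3, 12)
  7P = (0, 16)
  8P = (13, 7)
  ... (continuing to 11P)
  11P = O

ord(P) = 11


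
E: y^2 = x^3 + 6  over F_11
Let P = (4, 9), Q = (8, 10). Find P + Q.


P != Q, so use the chord formula.
s = (y2 - y1) / (x2 - x1) = (1) / (4) mod 11 = 3
x3 = s^2 - x1 - x2 mod 11 = 3^2 - 4 - 8 = 8
y3 = s (x1 - x3) - y1 mod 11 = 3 * (4 - 8) - 9 = 1

P + Q = (8, 1)


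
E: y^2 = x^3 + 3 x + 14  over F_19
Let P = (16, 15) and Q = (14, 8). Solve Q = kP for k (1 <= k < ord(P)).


Enumerate multiples of P until we hit Q = (14, 8):
  1P = (16, 15)
  2P = (7, 13)
  3P = (12, 7)
  4P = (14, 8)
Match found at i = 4.

k = 4


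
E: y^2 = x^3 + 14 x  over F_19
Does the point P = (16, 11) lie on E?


Check whether y^2 = x^3 + 14 x + 0 (mod 19) for (x, y) = (16, 11).
LHS: y^2 = 11^2 mod 19 = 7
RHS: x^3 + 14 x + 0 = 16^3 + 14*16 + 0 mod 19 = 7
LHS = RHS

Yes, on the curve


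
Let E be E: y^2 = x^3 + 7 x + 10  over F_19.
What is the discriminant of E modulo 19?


4 a^3 + 27 b^2 = 4*7^3 + 27*10^2 = 1372 + 2700 = 4072
Delta = -16 * (4072) = -65152
Delta mod 19 = 18

Delta = 18 (mod 19)


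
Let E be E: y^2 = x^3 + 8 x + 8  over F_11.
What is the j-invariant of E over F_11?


Delta = -16(4 a^3 + 27 b^2) mod 11 = 7
-1728 * (4 a)^3 = -1728 * (4*8)^3 mod 11 = 1
j = 1 * 7^(-1) mod 11 = 8

j = 8 (mod 11)


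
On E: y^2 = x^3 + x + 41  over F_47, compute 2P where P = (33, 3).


Doubling: s = (3 x1^2 + a) / (2 y1)
s = (3*33^2 + 1) / (2*3) mod 47 = 12
x3 = s^2 - 2 x1 mod 47 = 12^2 - 2*33 = 31
y3 = s (x1 - x3) - y1 mod 47 = 12 * (33 - 31) - 3 = 21

2P = (31, 21)


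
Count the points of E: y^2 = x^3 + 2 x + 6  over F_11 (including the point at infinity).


For each x in F_11, count y with y^2 = x^3 + 2 x + 6 mod 11:
  x = 1: RHS = 9, y in [3, 8]  -> 2 point(s)
  x = 4: RHS = 1, y in [1, 10]  -> 2 point(s)
  x = 5: RHS = 9, y in [3, 8]  -> 2 point(s)
  x = 6: RHS = 3, y in [5, 6]  -> 2 point(s)
  x = 7: RHS = 0, y in [0]  -> 1 point(s)
  x = 9: RHS = 5, y in [4, 7]  -> 2 point(s)
  x = 10: RHS = 3, y in [5, 6]  -> 2 point(s)
Affine points: 13. Add the point at infinity: total = 14.

#E(F_11) = 14


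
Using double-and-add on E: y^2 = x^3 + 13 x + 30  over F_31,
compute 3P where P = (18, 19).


k = 3 = 11_2 (binary, LSB first: 11)
Double-and-add from P = (18, 19):
  bit 0 = 1: acc = O + (18, 19) = (18, 19)
  bit 1 = 1: acc = (18, 19) + (27, 21) = (27, 10)

3P = (27, 10)


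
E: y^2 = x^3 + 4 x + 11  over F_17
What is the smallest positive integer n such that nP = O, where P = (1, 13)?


Compute successive multiples of P until we hit O:
  1P = (1, 13)
  2P = (7, 5)
  3P = (7, 12)
  4P = (1, 4)
  5P = O

ord(P) = 5


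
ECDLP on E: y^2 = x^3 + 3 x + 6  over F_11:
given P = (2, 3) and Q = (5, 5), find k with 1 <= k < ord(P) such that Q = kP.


Enumerate multiples of P until we hit Q = (5, 5):
  1P = (2, 3)
  2P = (5, 6)
  3P = (5, 5)
Match found at i = 3.

k = 3


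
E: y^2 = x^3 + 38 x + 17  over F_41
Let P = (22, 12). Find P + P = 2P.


Doubling: s = (3 x1^2 + a) / (2 y1)
s = (3*22^2 + 38) / (2*12) mod 41 = 4
x3 = s^2 - 2 x1 mod 41 = 4^2 - 2*22 = 13
y3 = s (x1 - x3) - y1 mod 41 = 4 * (22 - 13) - 12 = 24

2P = (13, 24)


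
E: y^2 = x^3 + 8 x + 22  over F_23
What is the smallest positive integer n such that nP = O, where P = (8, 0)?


Compute successive multiples of P until we hit O:
  1P = (8, 0)
  2P = O

ord(P) = 2


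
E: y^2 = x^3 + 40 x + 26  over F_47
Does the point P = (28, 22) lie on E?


Check whether y^2 = x^3 + 40 x + 26 (mod 47) for (x, y) = (28, 22).
LHS: y^2 = 22^2 mod 47 = 14
RHS: x^3 + 40 x + 26 = 28^3 + 40*28 + 26 mod 47 = 21
LHS != RHS

No, not on the curve


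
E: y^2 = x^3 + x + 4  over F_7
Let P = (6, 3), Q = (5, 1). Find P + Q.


P != Q, so use the chord formula.
s = (y2 - y1) / (x2 - x1) = (5) / (6) mod 7 = 2
x3 = s^2 - x1 - x2 mod 7 = 2^2 - 6 - 5 = 0
y3 = s (x1 - x3) - y1 mod 7 = 2 * (6 - 0) - 3 = 2

P + Q = (0, 2)


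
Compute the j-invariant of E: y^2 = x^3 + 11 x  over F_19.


Delta = -16(4 a^3 + 27 b^2) mod 19 = 12
-1728 * (4 a)^3 = -1728 * (4*11)^3 mod 19 = 7
j = 7 * 12^(-1) mod 19 = 18

j = 18 (mod 19)


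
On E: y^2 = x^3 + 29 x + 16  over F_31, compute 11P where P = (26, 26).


k = 11 = 1011_2 (binary, LSB first: 1101)
Double-and-add from P = (26, 26):
  bit 0 = 1: acc = O + (26, 26) = (26, 26)
  bit 1 = 1: acc = (26, 26) + (14, 29) = (24, 20)
  bit 2 = 0: acc unchanged = (24, 20)
  bit 3 = 1: acc = (24, 20) + (8, 4) = (0, 4)

11P = (0, 4)


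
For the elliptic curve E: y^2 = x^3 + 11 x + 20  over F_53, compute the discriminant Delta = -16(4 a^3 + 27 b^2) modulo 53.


4 a^3 + 27 b^2 = 4*11^3 + 27*20^2 = 5324 + 10800 = 16124
Delta = -16 * (16124) = -257984
Delta mod 53 = 20

Delta = 20 (mod 53)


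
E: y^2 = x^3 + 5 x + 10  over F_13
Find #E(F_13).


For each x in F_13, count y with y^2 = x^3 + 5 x + 10 mod 13:
  x = 0: RHS = 10, y in [6, 7]  -> 2 point(s)
  x = 1: RHS = 3, y in [4, 9]  -> 2 point(s)
  x = 3: RHS = 0, y in [0]  -> 1 point(s)
  x = 4: RHS = 3, y in [4, 9]  -> 2 point(s)
  x = 5: RHS = 4, y in [2, 11]  -> 2 point(s)
  x = 6: RHS = 9, y in [3, 10]  -> 2 point(s)
  x = 8: RHS = 3, y in [4, 9]  -> 2 point(s)
  x = 9: RHS = 4, y in [2, 11]  -> 2 point(s)
  x = 12: RHS = 4, y in [2, 11]  -> 2 point(s)
Affine points: 17. Add the point at infinity: total = 18.

#E(F_13) = 18


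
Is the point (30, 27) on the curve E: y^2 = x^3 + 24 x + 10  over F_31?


Check whether y^2 = x^3 + 24 x + 10 (mod 31) for (x, y) = (30, 27).
LHS: y^2 = 27^2 mod 31 = 16
RHS: x^3 + 24 x + 10 = 30^3 + 24*30 + 10 mod 31 = 16
LHS = RHS

Yes, on the curve


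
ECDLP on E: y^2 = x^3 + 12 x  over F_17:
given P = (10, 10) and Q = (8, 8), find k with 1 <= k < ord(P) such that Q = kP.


Enumerate multiples of P until we hit Q = (8, 8):
  1P = (10, 10)
  2P = (1, 8)
  3P = (5, 10)
  4P = (2, 7)
  5P = (7, 6)
  6P = (15, 6)
  7P = (11, 1)
  8P = (9, 15)
  9P = (6, 4)
  10P = (16, 15)
  11P = (12, 11)
  12P = (8, 8)
Match found at i = 12.

k = 12


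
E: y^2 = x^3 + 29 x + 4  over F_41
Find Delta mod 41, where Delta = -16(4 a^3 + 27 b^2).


4 a^3 + 27 b^2 = 4*29^3 + 27*4^2 = 97556 + 432 = 97988
Delta = -16 * (97988) = -1567808
Delta mod 41 = 32

Delta = 32 (mod 41)


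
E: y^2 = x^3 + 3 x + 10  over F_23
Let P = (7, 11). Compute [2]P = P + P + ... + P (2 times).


k = 2 = 10_2 (binary, LSB first: 01)
Double-and-add from P = (7, 11):
  bit 0 = 0: acc unchanged = O
  bit 1 = 1: acc = O + (15, 16) = (15, 16)

2P = (15, 16)


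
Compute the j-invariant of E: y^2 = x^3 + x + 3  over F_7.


Delta = -16(4 a^3 + 27 b^2) mod 7 = 3
-1728 * (4 a)^3 = -1728 * (4*1)^3 mod 7 = 1
j = 1 * 3^(-1) mod 7 = 5

j = 5 (mod 7)


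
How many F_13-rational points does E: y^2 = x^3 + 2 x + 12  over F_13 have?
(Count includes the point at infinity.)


For each x in F_13, count y with y^2 = x^3 + 2 x + 12 mod 13:
  x = 0: RHS = 12, y in [5, 8]  -> 2 point(s)
  x = 5: RHS = 4, y in [2, 11]  -> 2 point(s)
  x = 11: RHS = 0, y in [0]  -> 1 point(s)
  x = 12: RHS = 9, y in [3, 10]  -> 2 point(s)
Affine points: 7. Add the point at infinity: total = 8.

#E(F_13) = 8


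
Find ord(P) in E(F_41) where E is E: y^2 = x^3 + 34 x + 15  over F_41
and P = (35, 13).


Compute successive multiples of P until we hit O:
  1P = (35, 13)
  2P = (28, 0)
  3P = (35, 28)
  4P = O

ord(P) = 4


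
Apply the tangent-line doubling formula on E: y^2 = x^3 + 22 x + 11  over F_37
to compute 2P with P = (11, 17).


Doubling: s = (3 x1^2 + a) / (2 y1)
s = (3*11^2 + 22) / (2*17) mod 37 = 32
x3 = s^2 - 2 x1 mod 37 = 32^2 - 2*11 = 3
y3 = s (x1 - x3) - y1 mod 37 = 32 * (11 - 3) - 17 = 17

2P = (3, 17)


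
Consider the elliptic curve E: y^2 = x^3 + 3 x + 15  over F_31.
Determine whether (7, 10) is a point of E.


Check whether y^2 = x^3 + 3 x + 15 (mod 31) for (x, y) = (7, 10).
LHS: y^2 = 10^2 mod 31 = 7
RHS: x^3 + 3 x + 15 = 7^3 + 3*7 + 15 mod 31 = 7
LHS = RHS

Yes, on the curve


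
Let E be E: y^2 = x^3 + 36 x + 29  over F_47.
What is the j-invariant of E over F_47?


Delta = -16(4 a^3 + 27 b^2) mod 47 = 18
-1728 * (4 a)^3 = -1728 * (4*36)^3 mod 47 = 15
j = 15 * 18^(-1) mod 47 = 40

j = 40 (mod 47)


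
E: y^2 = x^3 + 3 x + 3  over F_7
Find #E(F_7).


For each x in F_7, count y with y^2 = x^3 + 3 x + 3 mod 7:
  x = 1: RHS = 0, y in [0]  -> 1 point(s)
  x = 3: RHS = 4, y in [2, 5]  -> 2 point(s)
  x = 4: RHS = 2, y in [3, 4]  -> 2 point(s)
Affine points: 5. Add the point at infinity: total = 6.

#E(F_7) = 6


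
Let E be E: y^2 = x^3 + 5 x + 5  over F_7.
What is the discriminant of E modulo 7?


4 a^3 + 27 b^2 = 4*5^3 + 27*5^2 = 500 + 675 = 1175
Delta = -16 * (1175) = -18800
Delta mod 7 = 2

Delta = 2 (mod 7)


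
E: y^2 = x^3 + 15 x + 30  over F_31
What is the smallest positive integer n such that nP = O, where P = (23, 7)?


Compute successive multiples of P until we hit O:
  1P = (23, 7)
  2P = (26, 4)
  3P = (14, 15)
  4P = (30, 13)
  5P = (11, 21)
  6P = (13, 2)
  7P = (3, 3)
  8P = (10, 8)
  ... (continuing to 25P)
  25P = O

ord(P) = 25


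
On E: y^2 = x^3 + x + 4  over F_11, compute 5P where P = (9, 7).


k = 5 = 101_2 (binary, LSB first: 101)
Double-and-add from P = (9, 7):
  bit 0 = 1: acc = O + (9, 7) = (9, 7)
  bit 1 = 0: acc unchanged = (9, 7)
  bit 2 = 1: acc = (9, 7) + (0, 2) = (0, 9)

5P = (0, 9)


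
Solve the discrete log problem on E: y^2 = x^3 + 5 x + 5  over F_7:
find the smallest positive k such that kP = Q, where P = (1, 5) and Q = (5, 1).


Enumerate multiples of P until we hit Q = (5, 1):
  1P = (1, 5)
  2P = (2, 4)
  3P = (5, 6)
  4P = (5, 1)
Match found at i = 4.

k = 4


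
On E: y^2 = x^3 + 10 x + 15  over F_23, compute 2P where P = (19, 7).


Doubling: s = (3 x1^2 + a) / (2 y1)
s = (3*19^2 + 10) / (2*7) mod 23 = 14
x3 = s^2 - 2 x1 mod 23 = 14^2 - 2*19 = 20
y3 = s (x1 - x3) - y1 mod 23 = 14 * (19 - 20) - 7 = 2

2P = (20, 2)


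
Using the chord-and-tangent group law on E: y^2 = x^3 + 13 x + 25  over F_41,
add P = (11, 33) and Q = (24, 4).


P != Q, so use the chord formula.
s = (y2 - y1) / (x2 - x1) = (12) / (13) mod 41 = 23
x3 = s^2 - x1 - x2 mod 41 = 23^2 - 11 - 24 = 2
y3 = s (x1 - x3) - y1 mod 41 = 23 * (11 - 2) - 33 = 10

P + Q = (2, 10)


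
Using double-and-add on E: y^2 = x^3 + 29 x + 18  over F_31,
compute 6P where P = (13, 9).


k = 6 = 110_2 (binary, LSB first: 011)
Double-and-add from P = (13, 9):
  bit 0 = 0: acc unchanged = O
  bit 1 = 1: acc = O + (13, 22) = (13, 22)
  bit 2 = 1: acc = (13, 22) + (13, 9) = O

6P = O


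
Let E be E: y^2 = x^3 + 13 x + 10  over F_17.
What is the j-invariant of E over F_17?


Delta = -16(4 a^3 + 27 b^2) mod 17 = 13
-1728 * (4 a)^3 = -1728 * (4*13)^3 mod 17 = 6
j = 6 * 13^(-1) mod 17 = 7

j = 7 (mod 17)


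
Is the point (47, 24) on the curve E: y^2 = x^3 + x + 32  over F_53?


Check whether y^2 = x^3 + 1 x + 32 (mod 53) for (x, y) = (47, 24).
LHS: y^2 = 24^2 mod 53 = 46
RHS: x^3 + 1 x + 32 = 47^3 + 1*47 + 32 mod 53 = 22
LHS != RHS

No, not on the curve


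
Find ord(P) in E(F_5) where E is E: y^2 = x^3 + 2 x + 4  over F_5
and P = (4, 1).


Compute successive multiples of P until we hit O:
  1P = (4, 1)
  2P = (2, 4)
  3P = (0, 3)
  4P = (0, 2)
  5P = (2, 1)
  6P = (4, 4)
  7P = O

ord(P) = 7


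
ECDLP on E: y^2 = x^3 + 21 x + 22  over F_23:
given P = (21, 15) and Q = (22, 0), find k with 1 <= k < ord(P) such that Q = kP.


Enumerate multiples of P until we hit Q = (22, 0):
  1P = (21, 15)
  2P = (22, 0)
Match found at i = 2.

k = 2


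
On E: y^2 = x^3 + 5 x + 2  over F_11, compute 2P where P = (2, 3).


Doubling: s = (3 x1^2 + a) / (2 y1)
s = (3*2^2 + 5) / (2*3) mod 11 = 1
x3 = s^2 - 2 x1 mod 11 = 1^2 - 2*2 = 8
y3 = s (x1 - x3) - y1 mod 11 = 1 * (2 - 8) - 3 = 2

2P = (8, 2)


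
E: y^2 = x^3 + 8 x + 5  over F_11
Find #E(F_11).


For each x in F_11, count y with y^2 = x^3 + 8 x + 5 mod 11:
  x = 0: RHS = 5, y in [4, 7]  -> 2 point(s)
  x = 1: RHS = 3, y in [5, 6]  -> 2 point(s)
  x = 3: RHS = 1, y in [1, 10]  -> 2 point(s)
  x = 5: RHS = 5, y in [4, 7]  -> 2 point(s)
  x = 6: RHS = 5, y in [4, 7]  -> 2 point(s)
  x = 8: RHS = 9, y in [3, 8]  -> 2 point(s)
  x = 9: RHS = 3, y in [5, 6]  -> 2 point(s)
Affine points: 14. Add the point at infinity: total = 15.

#E(F_11) = 15


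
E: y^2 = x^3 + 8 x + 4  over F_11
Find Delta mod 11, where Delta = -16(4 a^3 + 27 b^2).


4 a^3 + 27 b^2 = 4*8^3 + 27*4^2 = 2048 + 432 = 2480
Delta = -16 * (2480) = -39680
Delta mod 11 = 8

Delta = 8 (mod 11)


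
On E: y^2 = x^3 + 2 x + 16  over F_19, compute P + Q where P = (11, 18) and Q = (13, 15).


P != Q, so use the chord formula.
s = (y2 - y1) / (x2 - x1) = (16) / (2) mod 19 = 8
x3 = s^2 - x1 - x2 mod 19 = 8^2 - 11 - 13 = 2
y3 = s (x1 - x3) - y1 mod 19 = 8 * (11 - 2) - 18 = 16

P + Q = (2, 16)


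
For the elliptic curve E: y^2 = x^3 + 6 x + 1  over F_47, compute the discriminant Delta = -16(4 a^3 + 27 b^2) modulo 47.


4 a^3 + 27 b^2 = 4*6^3 + 27*1^2 = 864 + 27 = 891
Delta = -16 * (891) = -14256
Delta mod 47 = 32

Delta = 32 (mod 47)


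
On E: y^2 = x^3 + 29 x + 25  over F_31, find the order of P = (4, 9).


Compute successive multiples of P until we hit O:
  1P = (4, 9)
  2P = (28, 2)
  3P = (0, 26)
  4P = (16, 11)
  5P = (5, 27)
  6P = (5, 4)
  7P = (16, 20)
  8P = (0, 5)
  ... (continuing to 11P)
  11P = O

ord(P) = 11


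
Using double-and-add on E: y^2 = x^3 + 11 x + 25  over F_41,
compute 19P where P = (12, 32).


k = 19 = 10011_2 (binary, LSB first: 11001)
Double-and-add from P = (12, 32):
  bit 0 = 1: acc = O + (12, 32) = (12, 32)
  bit 1 = 1: acc = (12, 32) + (1, 23) = (8, 16)
  bit 2 = 0: acc unchanged = (8, 16)
  bit 3 = 0: acc unchanged = (8, 16)
  bit 4 = 1: acc = (8, 16) + (21, 28) = (8, 25)

19P = (8, 25)


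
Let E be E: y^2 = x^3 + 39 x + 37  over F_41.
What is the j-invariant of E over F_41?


Delta = -16(4 a^3 + 27 b^2) mod 41 = 37
-1728 * (4 a)^3 = -1728 * (4*39)^3 mod 41 = 38
j = 38 * 37^(-1) mod 41 = 11

j = 11 (mod 41)


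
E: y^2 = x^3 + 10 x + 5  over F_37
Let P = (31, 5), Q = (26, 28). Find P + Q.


P != Q, so use the chord formula.
s = (y2 - y1) / (x2 - x1) = (23) / (32) mod 37 = 25
x3 = s^2 - x1 - x2 mod 37 = 25^2 - 31 - 26 = 13
y3 = s (x1 - x3) - y1 mod 37 = 25 * (31 - 13) - 5 = 1

P + Q = (13, 1)


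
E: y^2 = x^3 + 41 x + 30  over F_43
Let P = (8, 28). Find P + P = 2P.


Doubling: s = (3 x1^2 + a) / (2 y1)
s = (3*8^2 + 41) / (2*28) mod 43 = 8
x3 = s^2 - 2 x1 mod 43 = 8^2 - 2*8 = 5
y3 = s (x1 - x3) - y1 mod 43 = 8 * (8 - 5) - 28 = 39

2P = (5, 39)


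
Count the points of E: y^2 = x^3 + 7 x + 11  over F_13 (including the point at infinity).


For each x in F_13, count y with y^2 = x^3 + 7 x + 11 mod 13:
  x = 4: RHS = 12, y in [5, 8]  -> 2 point(s)
  x = 6: RHS = 9, y in [3, 10]  -> 2 point(s)
  x = 7: RHS = 0, y in [0]  -> 1 point(s)
  x = 9: RHS = 10, y in [6, 7]  -> 2 point(s)
  x = 12: RHS = 3, y in [4, 9]  -> 2 point(s)
Affine points: 9. Add the point at infinity: total = 10.

#E(F_13) = 10


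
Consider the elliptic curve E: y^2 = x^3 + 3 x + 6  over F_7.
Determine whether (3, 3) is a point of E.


Check whether y^2 = x^3 + 3 x + 6 (mod 7) for (x, y) = (3, 3).
LHS: y^2 = 3^2 mod 7 = 2
RHS: x^3 + 3 x + 6 = 3^3 + 3*3 + 6 mod 7 = 0
LHS != RHS

No, not on the curve


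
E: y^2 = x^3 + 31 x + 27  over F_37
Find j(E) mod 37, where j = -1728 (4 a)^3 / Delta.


Delta = -16(4 a^3 + 27 b^2) mod 37 = 2
-1728 * (4 a)^3 = -1728 * (4*31)^3 mod 37 = 6
j = 6 * 2^(-1) mod 37 = 3

j = 3 (mod 37)


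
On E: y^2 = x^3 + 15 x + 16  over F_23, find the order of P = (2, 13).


Compute successive multiples of P until we hit O:
  1P = (2, 13)
  2P = (8, 2)
  3P = (17, 3)
  4P = (7, 21)
  5P = (0, 4)
  6P = (1, 3)
  7P = (5, 3)
  8P = (22, 0)
  ... (continuing to 16P)
  16P = O

ord(P) = 16


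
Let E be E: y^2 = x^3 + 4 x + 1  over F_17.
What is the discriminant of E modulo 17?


4 a^3 + 27 b^2 = 4*4^3 + 27*1^2 = 256 + 27 = 283
Delta = -16 * (283) = -4528
Delta mod 17 = 11

Delta = 11 (mod 17)


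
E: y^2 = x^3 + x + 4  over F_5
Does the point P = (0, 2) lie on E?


Check whether y^2 = x^3 + 1 x + 4 (mod 5) for (x, y) = (0, 2).
LHS: y^2 = 2^2 mod 5 = 4
RHS: x^3 + 1 x + 4 = 0^3 + 1*0 + 4 mod 5 = 4
LHS = RHS

Yes, on the curve


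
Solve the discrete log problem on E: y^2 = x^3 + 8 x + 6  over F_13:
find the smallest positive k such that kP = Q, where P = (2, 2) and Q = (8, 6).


Enumerate multiples of P until we hit Q = (8, 6):
  1P = (2, 2)
  2P = (8, 7)
  3P = (12, 7)
  4P = (9, 1)
  5P = (6, 6)
  6P = (6, 7)
  7P = (9, 12)
  8P = (12, 6)
  9P = (8, 6)
Match found at i = 9.

k = 9


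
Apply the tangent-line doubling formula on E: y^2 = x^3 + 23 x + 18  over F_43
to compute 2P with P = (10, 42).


Doubling: s = (3 x1^2 + a) / (2 y1)
s = (3*10^2 + 23) / (2*42) mod 43 = 32
x3 = s^2 - 2 x1 mod 43 = 32^2 - 2*10 = 15
y3 = s (x1 - x3) - y1 mod 43 = 32 * (10 - 15) - 42 = 13

2P = (15, 13)


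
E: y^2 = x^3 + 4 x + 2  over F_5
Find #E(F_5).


For each x in F_5, count y with y^2 = x^3 + 4 x + 2 mod 5:
  x = 3: RHS = 1, y in [1, 4]  -> 2 point(s)
Affine points: 2. Add the point at infinity: total = 3.

#E(F_5) = 3


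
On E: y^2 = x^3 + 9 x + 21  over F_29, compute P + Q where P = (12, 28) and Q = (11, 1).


P != Q, so use the chord formula.
s = (y2 - y1) / (x2 - x1) = (2) / (28) mod 29 = 27
x3 = s^2 - x1 - x2 mod 29 = 27^2 - 12 - 11 = 10
y3 = s (x1 - x3) - y1 mod 29 = 27 * (12 - 10) - 28 = 26

P + Q = (10, 26)


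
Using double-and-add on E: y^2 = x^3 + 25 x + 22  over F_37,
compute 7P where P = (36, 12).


k = 7 = 111_2 (binary, LSB first: 111)
Double-and-add from P = (36, 12):
  bit 0 = 1: acc = O + (36, 12) = (36, 12)
  bit 1 = 1: acc = (36, 12) + (27, 17) = (4, 36)
  bit 2 = 1: acc = (4, 36) + (23, 6) = (21, 22)

7P = (21, 22)


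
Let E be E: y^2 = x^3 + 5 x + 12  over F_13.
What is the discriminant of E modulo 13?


4 a^3 + 27 b^2 = 4*5^3 + 27*12^2 = 500 + 3888 = 4388
Delta = -16 * (4388) = -70208
Delta mod 13 = 5

Delta = 5 (mod 13)


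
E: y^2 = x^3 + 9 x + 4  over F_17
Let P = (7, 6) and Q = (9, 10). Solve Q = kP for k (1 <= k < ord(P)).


Enumerate multiples of P until we hit Q = (9, 10):
  1P = (7, 6)
  2P = (2, 8)
  3P = (0, 15)
  4P = (12, 15)
  5P = (6, 6)
  6P = (4, 11)
  7P = (5, 2)
  8P = (9, 7)
  9P = (14, 16)
  10P = (14, 1)
  11P = (9, 10)
Match found at i = 11.

k = 11


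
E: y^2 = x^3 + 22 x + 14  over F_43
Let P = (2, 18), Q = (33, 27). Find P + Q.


P != Q, so use the chord formula.
s = (y2 - y1) / (x2 - x1) = (9) / (31) mod 43 = 10
x3 = s^2 - x1 - x2 mod 43 = 10^2 - 2 - 33 = 22
y3 = s (x1 - x3) - y1 mod 43 = 10 * (2 - 22) - 18 = 40

P + Q = (22, 40)


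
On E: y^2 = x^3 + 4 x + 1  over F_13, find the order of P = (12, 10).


Compute successive multiples of P until we hit O:
  1P = (12, 10)
  2P = (3, 12)
  3P = (8, 5)
  4P = (10, 12)
  5P = (5, 9)
  6P = (0, 1)
  7P = (4, 9)
  8P = (9, 5)
  ... (continuing to 19P)
  19P = O

ord(P) = 19


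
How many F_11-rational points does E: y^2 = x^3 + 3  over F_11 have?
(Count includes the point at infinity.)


For each x in F_11, count y with y^2 = x^3 + 0 x + 3 mod 11:
  x = 0: RHS = 3, y in [5, 6]  -> 2 point(s)
  x = 1: RHS = 4, y in [2, 9]  -> 2 point(s)
  x = 2: RHS = 0, y in [0]  -> 1 point(s)
  x = 4: RHS = 1, y in [1, 10]  -> 2 point(s)
  x = 7: RHS = 5, y in [4, 7]  -> 2 point(s)
  x = 8: RHS = 9, y in [3, 8]  -> 2 point(s)
Affine points: 11. Add the point at infinity: total = 12.

#E(F_11) = 12


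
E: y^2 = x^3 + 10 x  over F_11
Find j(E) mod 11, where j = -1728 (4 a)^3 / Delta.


Delta = -16(4 a^3 + 27 b^2) mod 11 = 9
-1728 * (4 a)^3 = -1728 * (4*10)^3 mod 11 = 9
j = 9 * 9^(-1) mod 11 = 1

j = 1 (mod 11)


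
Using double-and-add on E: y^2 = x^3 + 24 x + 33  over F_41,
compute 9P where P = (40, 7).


k = 9 = 1001_2 (binary, LSB first: 1001)
Double-and-add from P = (40, 7):
  bit 0 = 1: acc = O + (40, 7) = (40, 7)
  bit 1 = 0: acc unchanged = (40, 7)
  bit 2 = 0: acc unchanged = (40, 7)
  bit 3 = 1: acc = (40, 7) + (21, 32) = (30, 23)

9P = (30, 23)


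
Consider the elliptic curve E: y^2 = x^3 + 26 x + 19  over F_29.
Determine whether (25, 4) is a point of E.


Check whether y^2 = x^3 + 26 x + 19 (mod 29) for (x, y) = (25, 4).
LHS: y^2 = 4^2 mod 29 = 16
RHS: x^3 + 26 x + 19 = 25^3 + 26*25 + 19 mod 29 = 25
LHS != RHS

No, not on the curve


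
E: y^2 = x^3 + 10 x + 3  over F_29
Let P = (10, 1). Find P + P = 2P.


Doubling: s = (3 x1^2 + a) / (2 y1)
s = (3*10^2 + 10) / (2*1) mod 29 = 10
x3 = s^2 - 2 x1 mod 29 = 10^2 - 2*10 = 22
y3 = s (x1 - x3) - y1 mod 29 = 10 * (10 - 22) - 1 = 24

2P = (22, 24)


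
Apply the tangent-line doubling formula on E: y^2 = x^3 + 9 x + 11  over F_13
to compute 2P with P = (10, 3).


Doubling: s = (3 x1^2 + a) / (2 y1)
s = (3*10^2 + 9) / (2*3) mod 13 = 6
x3 = s^2 - 2 x1 mod 13 = 6^2 - 2*10 = 3
y3 = s (x1 - x3) - y1 mod 13 = 6 * (10 - 3) - 3 = 0

2P = (3, 0)


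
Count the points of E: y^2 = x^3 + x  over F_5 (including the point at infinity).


For each x in F_5, count y with y^2 = x^3 + 1 x + 0 mod 5:
  x = 0: RHS = 0, y in [0]  -> 1 point(s)
  x = 2: RHS = 0, y in [0]  -> 1 point(s)
  x = 3: RHS = 0, y in [0]  -> 1 point(s)
Affine points: 3. Add the point at infinity: total = 4.

#E(F_5) = 4


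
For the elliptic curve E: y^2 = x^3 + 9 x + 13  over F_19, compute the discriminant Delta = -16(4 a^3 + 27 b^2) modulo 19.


4 a^3 + 27 b^2 = 4*9^3 + 27*13^2 = 2916 + 4563 = 7479
Delta = -16 * (7479) = -119664
Delta mod 19 = 17

Delta = 17 (mod 19)
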